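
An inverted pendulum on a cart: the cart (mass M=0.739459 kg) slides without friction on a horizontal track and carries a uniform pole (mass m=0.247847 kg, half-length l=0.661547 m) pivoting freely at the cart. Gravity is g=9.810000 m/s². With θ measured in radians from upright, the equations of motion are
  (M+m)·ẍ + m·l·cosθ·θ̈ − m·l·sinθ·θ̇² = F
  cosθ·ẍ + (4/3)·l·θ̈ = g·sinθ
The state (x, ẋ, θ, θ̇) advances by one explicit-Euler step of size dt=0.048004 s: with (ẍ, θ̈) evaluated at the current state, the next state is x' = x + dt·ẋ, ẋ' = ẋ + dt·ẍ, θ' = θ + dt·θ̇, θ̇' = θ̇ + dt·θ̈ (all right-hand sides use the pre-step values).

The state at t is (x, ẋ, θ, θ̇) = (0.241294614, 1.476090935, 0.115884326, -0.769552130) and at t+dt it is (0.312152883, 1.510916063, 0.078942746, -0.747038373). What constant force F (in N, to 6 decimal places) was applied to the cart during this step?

F = 0.781409 N

ẍ = (ẋ'−ẋ)/dt = (1.510916063−1.476090935)/0.048004 = 0.725463
θ̈ = (θ̇'−θ̇)/dt = (-0.747038373−-0.769552130)/0.048004 = 0.468998
sinθ=0.115625, cosθ=0.993293
F = (M+m)·ẍ + m·l·cosθ·θ̈ − m·l·sinθ·θ̇² = 0.716254 + 0.076382 − 0.011227 = 0.781409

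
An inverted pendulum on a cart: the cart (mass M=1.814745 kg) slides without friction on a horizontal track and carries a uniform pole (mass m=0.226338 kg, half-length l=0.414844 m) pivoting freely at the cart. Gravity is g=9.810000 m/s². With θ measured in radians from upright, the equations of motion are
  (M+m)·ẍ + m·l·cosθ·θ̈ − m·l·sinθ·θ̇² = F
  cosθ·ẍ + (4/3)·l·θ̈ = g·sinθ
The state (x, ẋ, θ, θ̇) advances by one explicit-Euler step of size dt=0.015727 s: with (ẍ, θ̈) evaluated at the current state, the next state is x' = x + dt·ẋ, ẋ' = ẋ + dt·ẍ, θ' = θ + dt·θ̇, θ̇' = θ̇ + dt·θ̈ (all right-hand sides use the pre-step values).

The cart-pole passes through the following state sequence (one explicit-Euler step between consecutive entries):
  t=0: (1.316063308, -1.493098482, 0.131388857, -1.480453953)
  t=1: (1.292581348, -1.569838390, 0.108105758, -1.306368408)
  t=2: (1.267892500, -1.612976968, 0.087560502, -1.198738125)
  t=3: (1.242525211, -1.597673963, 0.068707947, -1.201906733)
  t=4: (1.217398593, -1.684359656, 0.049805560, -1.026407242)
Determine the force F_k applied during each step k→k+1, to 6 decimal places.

F_0 = -8.956042 N
F_1 = -4.977070 N
F_2 = 1.955412 N
F_3 = -10.214250 N

step 0→1:
  ẍ = (ẋ'−ẋ)/dt = (-1.569838390−-1.493098482)/0.015727 = -4.879501
  θ̈ = (θ̇'−θ̇)/dt = (-1.306368408−-1.480453953)/0.015727 = 11.069215
  sinθ=0.131011, cosθ=0.991381
  F = (M+m)·ẍ + m·l·cosθ·θ̈ − m·l·sinθ·θ̇² = -9.959466 + 1.030385 − 0.026961 = -8.956042
step 1→2:
  ẍ = (ẋ'−ẋ)/dt = (-1.612976968−-1.569838390)/0.015727 = -2.742963
  θ̈ = (θ̇'−θ̇)/dt = (-1.198738125−-1.306368408)/0.015727 = 6.843663
  sinθ=0.107895, cosθ=0.994162
  F = (M+m)·ẍ + m·l·cosθ·θ̈ − m·l·sinθ·θ̇² = -5.598615 + 0.638834 − 0.017289 = -4.977070
step 2→3:
  ẍ = (ẋ'−ẋ)/dt = (-1.597673963−-1.612976968)/0.015727 = 0.973040
  θ̈ = (θ̇'−θ̇)/dt = (-1.201906733−-1.198738125)/0.015727 = -0.201476
  sinθ=0.087449, cosθ=0.996169
  F = (M+m)·ẍ + m·l·cosθ·θ̈ − m·l·sinθ·θ̇² = 1.986056 + -0.018845 − 0.011799 = 1.955412
step 3→4:
  ẍ = (ẋ'−ẋ)/dt = (-1.684359656−-1.597673963)/0.015727 = -5.511903
  θ̈ = (θ̇'−θ̇)/dt = (-1.026407242−-1.201906733)/0.015727 = 11.159121
  sinθ=0.068654, cosθ=0.997641
  F = (M+m)·ẍ + m·l·cosθ·θ̈ − m·l·sinθ·θ̇² = -11.250251 + 1.045313 − 0.009312 = -10.214250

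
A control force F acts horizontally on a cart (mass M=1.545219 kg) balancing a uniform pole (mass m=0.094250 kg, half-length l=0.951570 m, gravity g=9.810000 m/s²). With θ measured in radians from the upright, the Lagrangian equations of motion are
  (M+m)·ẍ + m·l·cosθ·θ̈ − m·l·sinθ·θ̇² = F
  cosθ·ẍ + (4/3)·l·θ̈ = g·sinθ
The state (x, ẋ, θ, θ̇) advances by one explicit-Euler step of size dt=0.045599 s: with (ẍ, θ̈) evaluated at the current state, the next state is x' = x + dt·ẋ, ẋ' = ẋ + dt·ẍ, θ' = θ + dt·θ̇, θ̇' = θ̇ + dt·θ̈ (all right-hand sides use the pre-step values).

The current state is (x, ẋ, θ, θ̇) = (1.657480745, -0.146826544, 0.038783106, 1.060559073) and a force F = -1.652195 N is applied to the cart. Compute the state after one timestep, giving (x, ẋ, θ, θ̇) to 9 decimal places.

(1.650785601, -0.195514025, 0.087143539, 1.112574600)

sinθ=0.038773384, cosθ=0.999248030
temp = (F + m·l·θ̇²·sinθ)/(M+m) = (-1.652195 + 0.003911340)/1.639469 = -1.005376534
θ̈ = (g·sinθ − cosθ·temp)/(l·(4/3 − m·cos²θ/(M+m))) = 1.140716391
ẍ = temp − m·l·θ̈·cosθ/(M+m) = -1.067731331
Euler: x'=1.657480745+0.045599·-0.146826544=1.650785601, ẋ'=-0.146826544+0.045599·-1.067731331=-0.195514025
       θ'=0.038783106+0.045599·1.060559073=0.087143539, θ̇'=1.060559073+0.045599·1.140716391=1.112574600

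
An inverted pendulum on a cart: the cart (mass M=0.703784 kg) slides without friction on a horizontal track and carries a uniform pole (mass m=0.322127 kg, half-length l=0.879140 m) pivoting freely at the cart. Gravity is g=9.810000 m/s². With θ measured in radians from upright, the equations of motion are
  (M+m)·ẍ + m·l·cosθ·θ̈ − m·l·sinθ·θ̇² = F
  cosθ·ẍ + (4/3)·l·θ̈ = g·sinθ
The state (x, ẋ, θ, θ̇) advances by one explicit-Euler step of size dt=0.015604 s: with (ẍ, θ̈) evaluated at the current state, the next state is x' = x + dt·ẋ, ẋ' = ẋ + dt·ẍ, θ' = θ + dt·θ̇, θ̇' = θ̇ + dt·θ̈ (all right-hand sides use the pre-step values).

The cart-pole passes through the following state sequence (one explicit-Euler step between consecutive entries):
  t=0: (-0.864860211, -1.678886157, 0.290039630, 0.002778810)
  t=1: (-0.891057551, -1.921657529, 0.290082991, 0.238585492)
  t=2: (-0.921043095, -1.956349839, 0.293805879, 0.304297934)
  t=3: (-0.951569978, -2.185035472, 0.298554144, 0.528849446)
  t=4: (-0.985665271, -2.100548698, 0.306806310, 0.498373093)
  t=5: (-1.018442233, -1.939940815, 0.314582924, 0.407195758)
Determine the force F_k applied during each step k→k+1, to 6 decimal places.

F_0 = -11.860537 N
F_1 = -1.142736 N
F_2 = -11.142194 N
F_3 = 5.002784 N
F_4 = 8.960698 N

step 0→1:
  ẍ = (ẋ'−ẋ)/dt = (-1.921657529−-1.678886157)/0.015604 = -15.558278
  θ̈ = (θ̇'−θ̇)/dt = (0.238585492−0.002778810)/0.015604 = 15.111938
  sinθ=0.285990, cosθ=0.958233
  F = (M+m)·ẍ + m·l·cosθ·θ̈ − m·l·sinθ·θ̇² = -15.961409 + 4.100872 − 0.000001 = -11.860537
step 1→2:
  ẍ = (ẋ'−ẋ)/dt = (-1.956349839−-1.921657529)/0.015604 = -2.223296
  θ̈ = (θ̇'−θ̇)/dt = (0.304297934−0.238585492)/0.015604 = 4.211256
  sinθ=0.286032, cosθ=0.958220
  F = (M+m)·ẍ + m·l·cosθ·θ̈ − m·l·sinθ·θ̇² = -2.280904 + 1.142779 − 0.004611 = -1.142736
step 2→3:
  ẍ = (ẋ'−ẋ)/dt = (-2.185035472−-1.956349839)/0.015604 = -14.655578
  θ̈ = (θ̇'−θ̇)/dt = (0.528849446−0.304297934)/0.015604 = 14.390638
  sinθ=0.289597, cosθ=0.957149
  F = (M+m)·ẍ + m·l·cosθ·θ̈ − m·l·sinθ·θ̇² = -15.035318 + 3.900718 − 0.007594 = -11.142194
step 3→4:
  ẍ = (ẋ'−ẋ)/dt = (-2.100548698−-2.185035472)/0.015604 = 5.414431
  θ̈ = (θ̇'−θ̇)/dt = (0.498373093−0.528849446)/0.015604 = -1.953112
  sinθ=0.294139, cosθ=0.955763
  F = (M+m)·ẍ + m·l·cosθ·θ̈ − m·l·sinθ·θ̇² = 5.554724 + -0.528643 − 0.023297 = 5.002784
step 4→5:
  ẍ = (ẋ'−ẋ)/dt = (-1.939940815−-2.100548698)/0.015604 = 10.292738
  θ̈ = (θ̇'−θ̇)/dt = (0.407195758−0.498373093)/0.015604 = -5.843203
  sinθ=0.302016, cosθ=0.953303
  F = (M+m)·ẍ + m·l·cosθ·θ̈ − m·l·sinθ·θ̇² = 10.559433 + -1.577492 − 0.021243 = 8.960698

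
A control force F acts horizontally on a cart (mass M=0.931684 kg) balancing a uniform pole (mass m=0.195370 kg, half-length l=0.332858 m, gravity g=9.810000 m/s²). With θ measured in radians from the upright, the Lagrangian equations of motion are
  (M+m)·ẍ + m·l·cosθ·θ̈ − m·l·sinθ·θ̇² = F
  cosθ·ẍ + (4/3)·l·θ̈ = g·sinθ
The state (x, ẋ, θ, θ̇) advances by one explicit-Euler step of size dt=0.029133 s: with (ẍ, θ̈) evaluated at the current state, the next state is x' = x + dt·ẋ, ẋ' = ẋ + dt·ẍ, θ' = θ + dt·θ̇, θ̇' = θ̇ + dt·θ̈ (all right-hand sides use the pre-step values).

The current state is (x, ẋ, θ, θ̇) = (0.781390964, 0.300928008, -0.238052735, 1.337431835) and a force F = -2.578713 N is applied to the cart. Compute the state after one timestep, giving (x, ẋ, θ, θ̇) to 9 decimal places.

(0.790157900, 0.233839947, -0.199089333, 1.332480734)

sinθ=-0.235810725, cosθ=0.971799003
temp = (F + m·l·θ̇²·sinθ)/(M+m) = (-2.578713 + -0.027429870)/1.127054 = -2.312349603
θ̈ = (g·sinθ − cosθ·temp)/(l·(4/3 − m·cos²θ/(M+m))) = -0.169948195
ẍ = temp − m·l·θ̈·cosθ/(M+m) = -2.302820212
Euler: x'=0.781390964+0.029133·0.300928008=0.790157900, ẋ'=0.300928008+0.029133·-2.302820212=0.233839947
       θ'=-0.238052735+0.029133·1.337431835=-0.199089333, θ̇'=1.337431835+0.029133·-0.169948195=1.332480734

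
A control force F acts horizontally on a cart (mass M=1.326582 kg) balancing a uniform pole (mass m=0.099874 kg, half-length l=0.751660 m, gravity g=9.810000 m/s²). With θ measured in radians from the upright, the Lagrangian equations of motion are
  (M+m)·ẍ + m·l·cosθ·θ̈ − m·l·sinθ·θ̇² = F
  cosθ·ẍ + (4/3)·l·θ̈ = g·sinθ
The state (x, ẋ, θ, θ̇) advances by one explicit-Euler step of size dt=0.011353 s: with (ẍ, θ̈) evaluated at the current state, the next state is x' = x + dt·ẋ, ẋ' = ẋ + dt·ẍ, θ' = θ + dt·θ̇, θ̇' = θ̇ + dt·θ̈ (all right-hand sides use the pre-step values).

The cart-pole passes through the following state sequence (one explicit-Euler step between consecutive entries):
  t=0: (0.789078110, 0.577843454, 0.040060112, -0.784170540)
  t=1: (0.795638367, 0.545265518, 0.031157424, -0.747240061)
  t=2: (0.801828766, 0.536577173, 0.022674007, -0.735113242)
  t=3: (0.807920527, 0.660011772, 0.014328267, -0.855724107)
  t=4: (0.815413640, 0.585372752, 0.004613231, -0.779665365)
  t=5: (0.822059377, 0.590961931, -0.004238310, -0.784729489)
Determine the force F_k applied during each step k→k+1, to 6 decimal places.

F_0 = -3.851122 N
F_1 = -1.012810 N
F_2 = 14.710781 N
F_3 = -8.875978 N
F_4 = 0.668560 N

step 0→1:
  ẍ = (ẋ'−ẋ)/dt = (0.545265518−0.577843454)/0.011353 = -2.869544
  θ̈ = (θ̇'−θ̇)/dt = (-0.747240061−-0.784170540)/0.011353 = 3.252927
  sinθ=0.040049, cosθ=0.999198
  F = (M+m)·ẍ + m·l·cosθ·θ̈ − m·l·sinθ·θ̇² = -4.093279 + 0.244005 − 0.001849 = -3.851122
step 1→2:
  ẍ = (ẋ'−ẋ)/dt = (0.536577173−0.545265518)/0.011353 = -0.765291
  θ̈ = (θ̇'−θ̇)/dt = (-0.735113242−-0.747240061)/0.011353 = 1.068160
  sinθ=0.031152, cosθ=0.999515
  F = (M+m)·ẍ + m·l·cosθ·θ̈ − m·l·sinθ·θ̇² = -1.091653 + 0.080149 − 0.001306 = -1.012810
step 2→3:
  ẍ = (ẋ'−ẋ)/dt = (0.660011772−0.536577173)/0.011353 = 10.872421
  θ̈ = (θ̇'−θ̇)/dt = (-0.855724107−-0.735113242)/0.011353 = -10.623700
  sinθ=0.022672, cosθ=0.999743
  F = (M+m)·ẍ + m·l·cosθ·θ̈ − m·l·sinθ·θ̇² = 15.509031 + -0.797330 − 0.000920 = 14.710781
step 3→4:
  ẍ = (ẋ'−ẋ)/dt = (0.585372752−0.660011772)/0.011353 = -6.574387
  θ̈ = (θ̇'−θ̇)/dt = (-0.779665365−-0.855724107)/0.011353 = 6.699440
  sinθ=0.014328, cosθ=0.999897
  F = (M+m)·ẍ + m·l·cosθ·θ̈ − m·l·sinθ·θ̇² = -9.378074 + 0.502884 − 0.000788 = -8.875978
step 4→5:
  ẍ = (ẋ'−ẋ)/dt = (0.590961931−0.585372752)/0.011353 = 0.492309
  θ̈ = (θ̇'−θ̇)/dt = (-0.784729489−-0.779665365)/0.011353 = -0.446060
  sinθ=0.004613, cosθ=0.999989
  F = (M+m)·ẍ + m·l·cosθ·θ̈ − m·l·sinθ·θ̇² = 0.702256 + -0.033486 − 0.000211 = 0.668560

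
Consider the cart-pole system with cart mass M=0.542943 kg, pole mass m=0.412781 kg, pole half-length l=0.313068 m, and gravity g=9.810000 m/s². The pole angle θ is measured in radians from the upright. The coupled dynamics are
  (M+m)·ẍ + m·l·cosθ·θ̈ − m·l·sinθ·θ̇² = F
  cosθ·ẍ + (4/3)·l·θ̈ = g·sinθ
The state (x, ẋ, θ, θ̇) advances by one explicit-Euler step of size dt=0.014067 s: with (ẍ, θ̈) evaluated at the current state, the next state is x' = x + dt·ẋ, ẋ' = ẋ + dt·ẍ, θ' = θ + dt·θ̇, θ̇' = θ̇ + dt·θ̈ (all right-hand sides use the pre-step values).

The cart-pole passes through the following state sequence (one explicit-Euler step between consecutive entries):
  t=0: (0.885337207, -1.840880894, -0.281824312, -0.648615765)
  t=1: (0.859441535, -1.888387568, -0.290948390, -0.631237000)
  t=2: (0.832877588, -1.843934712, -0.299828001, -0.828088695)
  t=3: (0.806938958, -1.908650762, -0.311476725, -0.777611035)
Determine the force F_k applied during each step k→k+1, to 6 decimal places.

step 0→1:
  ẍ = (ẋ'−ẋ)/dt = (-1.888387568−-1.840880894)/0.014067 = -3.377172
  θ̈ = (θ̇'−θ̇)/dt = (-0.631237000−-0.648615765)/0.014067 = 1.235428
  sinθ=-0.278108, cosθ=0.960550
  F = (M+m)·ẍ + m·l·cosθ·θ̈ − m·l·sinθ·θ̇² = -3.227644 + 0.153354 − -0.015120 = -3.059170
step 1→2:
  ẍ = (ẋ'−ẋ)/dt = (-1.843934712−-1.888387568)/0.014067 = 3.160081
  θ̈ = (θ̇'−θ̇)/dt = (-0.828088695−-0.631237000)/0.014067 = -13.993865
  sinθ=-0.286861, cosθ=0.957972
  F = (M+m)·ẍ + m·l·cosθ·θ̈ − m·l·sinθ·θ̇² = 3.020165 + -1.732403 − -0.014771 = 1.302533
step 2→3:
  ẍ = (ẋ'−ẋ)/dt = (-1.908650762−-1.843934712)/0.014067 = -4.600558
  θ̈ = (θ̇'−θ̇)/dt = (-0.777611035−-0.828088695)/0.014067 = 3.588374
  sinθ=-0.295356, cosθ=0.955387
  F = (M+m)·ẍ + m·l·cosθ·θ̈ − m·l·sinθ·θ̇² = -4.396864 + 0.443032 − -0.026173 = -3.927658

F_0 = -3.059170 N
F_1 = 1.302533 N
F_2 = -3.927658 N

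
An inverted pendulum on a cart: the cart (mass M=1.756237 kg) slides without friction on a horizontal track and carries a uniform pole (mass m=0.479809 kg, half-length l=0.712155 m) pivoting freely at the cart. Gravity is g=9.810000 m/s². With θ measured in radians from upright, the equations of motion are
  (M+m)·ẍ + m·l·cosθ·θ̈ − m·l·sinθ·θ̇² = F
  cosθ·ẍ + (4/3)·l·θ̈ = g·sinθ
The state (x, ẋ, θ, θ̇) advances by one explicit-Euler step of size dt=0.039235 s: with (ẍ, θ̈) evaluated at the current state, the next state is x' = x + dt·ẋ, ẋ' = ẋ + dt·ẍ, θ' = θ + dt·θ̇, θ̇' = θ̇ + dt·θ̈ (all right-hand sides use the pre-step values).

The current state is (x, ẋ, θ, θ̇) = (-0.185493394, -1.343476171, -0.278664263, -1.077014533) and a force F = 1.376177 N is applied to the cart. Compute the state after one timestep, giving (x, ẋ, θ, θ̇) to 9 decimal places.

(-0.238204682, -1.298112335, -0.320920928, -1.234446216)

sinθ=-0.275071685, cosθ=0.961423719
temp = (F + m·l·θ̇²·sinθ)/(M+m) = (1.376177 + -0.109026465)/2.236046 = 0.566692516
θ̈ = (g·sinθ − cosθ·temp)/(l·(4/3 − m·cos²θ/(M+m))) = -4.012531746
ẍ = temp − m·l·θ̈·cosθ/(M+m) = 1.156208382
Euler: x'=-0.185493394+0.039235·-1.343476171=-0.238204682, ẋ'=-1.343476171+0.039235·1.156208382=-1.298112335
       θ'=-0.278664263+0.039235·-1.077014533=-0.320920928, θ̇'=-1.077014533+0.039235·-4.012531746=-1.234446216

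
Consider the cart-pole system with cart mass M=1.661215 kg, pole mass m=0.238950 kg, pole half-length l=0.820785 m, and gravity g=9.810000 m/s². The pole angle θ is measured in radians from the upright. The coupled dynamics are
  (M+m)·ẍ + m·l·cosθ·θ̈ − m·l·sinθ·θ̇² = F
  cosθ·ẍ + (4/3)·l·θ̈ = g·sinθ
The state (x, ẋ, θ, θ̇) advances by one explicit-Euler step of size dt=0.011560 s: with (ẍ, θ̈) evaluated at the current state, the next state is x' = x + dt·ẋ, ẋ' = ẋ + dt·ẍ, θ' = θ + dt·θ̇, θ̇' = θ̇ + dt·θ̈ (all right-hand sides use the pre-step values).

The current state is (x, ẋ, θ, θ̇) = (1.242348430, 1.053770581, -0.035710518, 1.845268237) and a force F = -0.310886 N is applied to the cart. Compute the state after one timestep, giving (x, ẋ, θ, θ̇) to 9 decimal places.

(1.254530018, 1.051943739, -0.014379217, 1.843236801)

sinθ=-0.035702929, cosθ=0.999362447
temp = (F + m·l·θ̇²·sinθ)/(M+m) = (-0.310886 + -0.023842912)/1.900165 = -0.176157814
θ̈ = (g·sinθ − cosθ·temp)/(l·(4/3 − m·cos²θ/(M+m))) = -0.175729774
ẍ = temp − m·l·θ̈·cosθ/(M+m) = -0.158031332
Euler: x'=1.242348430+0.011560·1.053770581=1.254530018, ẋ'=1.053770581+0.011560·-0.158031332=1.051943739
       θ'=-0.035710518+0.011560·1.845268237=-0.014379217, θ̇'=1.845268237+0.011560·-0.175729774=1.843236801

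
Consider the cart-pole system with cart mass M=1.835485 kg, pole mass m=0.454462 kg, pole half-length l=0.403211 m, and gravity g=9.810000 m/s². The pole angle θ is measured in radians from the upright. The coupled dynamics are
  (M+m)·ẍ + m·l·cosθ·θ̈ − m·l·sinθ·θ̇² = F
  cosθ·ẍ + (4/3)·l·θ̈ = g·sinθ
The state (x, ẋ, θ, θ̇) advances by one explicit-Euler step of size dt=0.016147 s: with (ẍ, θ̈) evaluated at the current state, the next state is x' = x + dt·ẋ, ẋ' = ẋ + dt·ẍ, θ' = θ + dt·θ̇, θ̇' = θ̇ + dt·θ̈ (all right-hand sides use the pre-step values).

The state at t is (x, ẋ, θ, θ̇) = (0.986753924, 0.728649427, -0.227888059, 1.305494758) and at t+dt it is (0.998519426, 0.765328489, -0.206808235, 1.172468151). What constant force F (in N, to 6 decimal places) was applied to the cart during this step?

F = 3.801714 N

ẍ = (ẋ'−ẋ)/dt = (0.765328489−0.728649427)/0.016147 = 2.271571
θ̈ = (θ̇'−θ̇)/dt = (1.172468151−1.305494758)/0.016147 = -8.238472
sinθ=-0.225921, cosθ=0.974146
F = (M+m)·ẍ + m·l·cosθ·θ̈ − m·l·sinθ·θ̇² = 5.201778 + -1.470620 − -0.070556 = 3.801714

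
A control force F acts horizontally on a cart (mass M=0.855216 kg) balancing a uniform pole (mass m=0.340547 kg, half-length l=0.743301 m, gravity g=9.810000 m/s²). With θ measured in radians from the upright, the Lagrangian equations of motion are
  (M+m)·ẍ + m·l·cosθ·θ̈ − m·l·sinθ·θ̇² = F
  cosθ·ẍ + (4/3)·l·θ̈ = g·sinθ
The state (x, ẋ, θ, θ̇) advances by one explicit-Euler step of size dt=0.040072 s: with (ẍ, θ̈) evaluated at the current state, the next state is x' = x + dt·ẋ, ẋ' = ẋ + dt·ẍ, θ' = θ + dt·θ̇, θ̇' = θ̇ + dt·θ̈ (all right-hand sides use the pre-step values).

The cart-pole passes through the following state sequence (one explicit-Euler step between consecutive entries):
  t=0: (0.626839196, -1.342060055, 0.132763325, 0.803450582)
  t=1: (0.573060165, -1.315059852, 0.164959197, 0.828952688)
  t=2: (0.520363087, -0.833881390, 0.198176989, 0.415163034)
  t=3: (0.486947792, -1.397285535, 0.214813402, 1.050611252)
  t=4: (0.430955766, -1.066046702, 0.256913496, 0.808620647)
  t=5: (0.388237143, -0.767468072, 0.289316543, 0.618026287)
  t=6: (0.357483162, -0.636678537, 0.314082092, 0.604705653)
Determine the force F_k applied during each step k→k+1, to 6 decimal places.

F_0 = 0.943741 N
F_1 = 11.751611 N
F_2 = -12.885307 N
F_3 = 8.331243 N
F_4 = 7.703197 N
F_5 = 3.794576 N

step 0→1:
  ẍ = (ẋ'−ẋ)/dt = (-1.315059852−-1.342060055)/0.040072 = 0.673792
  θ̈ = (θ̇'−θ̇)/dt = (0.828952688−0.803450582)/0.040072 = 0.636407
  sinθ=0.132374, cosθ=0.991200
  F = (M+m)·ẍ + m·l·cosθ·θ̈ − m·l·sinθ·θ̇² = 0.805696 + 0.159675 − 0.021630 = 0.943741
step 1→2:
  ẍ = (ẋ'−ẋ)/dt = (-0.833881390−-1.315059852)/0.040072 = 12.007847
  θ̈ = (θ̇'−θ̇)/dt = (0.415163034−0.828952688)/0.040072 = -10.326154
  sinθ=0.164212, cosθ=0.986425
  F = (M+m)·ẍ + m·l·cosθ·θ̈ − m·l·sinθ·θ̇² = 14.358540 + -2.578365 − 0.028563 = 11.751611
step 2→3:
  ẍ = (ẋ'−ẋ)/dt = (-1.397285535−-0.833881390)/0.040072 = -14.059796
  θ̈ = (θ̇'−θ̇)/dt = (1.050611252−0.415163034)/0.040072 = 15.857662
  sinθ=0.196882, cosθ=0.980427
  F = (M+m)·ẍ + m·l·cosθ·θ̈ − m·l·sinθ·θ̇² = -16.812184 + 3.935467 − 0.008590 = -12.885307
step 3→4:
  ẍ = (ẋ'−ẋ)/dt = (-1.066046702−-1.397285535)/0.040072 = 8.266092
  θ̈ = (θ̇'−θ̇)/dt = (0.808620647−1.050611252)/0.040072 = -6.038895
  sinθ=0.213165, cosθ=0.977016
  F = (M+m)·ẍ + m·l·cosθ·θ̈ − m·l·sinθ·θ̇² = 9.884287 + -1.493486 − 0.059558 = 8.331243
step 4→5:
  ẍ = (ẋ'−ẋ)/dt = (-0.767468072−-1.066046702)/0.040072 = 7.451054
  θ̈ = (θ̇'−θ̇)/dt = (0.618026287−0.808620647)/0.040072 = -4.756298
  sinθ=0.254097, cosθ=0.967179
  F = (M+m)·ẍ + m·l·cosθ·θ̈ − m·l·sinθ·θ̇² = 8.909695 + -1.164441 − 0.042056 = 7.703197
step 5→6:
  ẍ = (ẋ'−ẋ)/dt = (-0.636678537−-0.767468072)/0.040072 = 3.263863
  θ̈ = (θ̇'−θ̇)/dt = (0.604705653−0.618026287)/0.040072 = -0.332418
  sinθ=0.285297, cosθ=0.958439
  F = (M+m)·ẍ + m·l·cosθ·θ̈ − m·l·sinθ·θ̇² = 3.902807 + -0.080647 − 0.027584 = 3.794576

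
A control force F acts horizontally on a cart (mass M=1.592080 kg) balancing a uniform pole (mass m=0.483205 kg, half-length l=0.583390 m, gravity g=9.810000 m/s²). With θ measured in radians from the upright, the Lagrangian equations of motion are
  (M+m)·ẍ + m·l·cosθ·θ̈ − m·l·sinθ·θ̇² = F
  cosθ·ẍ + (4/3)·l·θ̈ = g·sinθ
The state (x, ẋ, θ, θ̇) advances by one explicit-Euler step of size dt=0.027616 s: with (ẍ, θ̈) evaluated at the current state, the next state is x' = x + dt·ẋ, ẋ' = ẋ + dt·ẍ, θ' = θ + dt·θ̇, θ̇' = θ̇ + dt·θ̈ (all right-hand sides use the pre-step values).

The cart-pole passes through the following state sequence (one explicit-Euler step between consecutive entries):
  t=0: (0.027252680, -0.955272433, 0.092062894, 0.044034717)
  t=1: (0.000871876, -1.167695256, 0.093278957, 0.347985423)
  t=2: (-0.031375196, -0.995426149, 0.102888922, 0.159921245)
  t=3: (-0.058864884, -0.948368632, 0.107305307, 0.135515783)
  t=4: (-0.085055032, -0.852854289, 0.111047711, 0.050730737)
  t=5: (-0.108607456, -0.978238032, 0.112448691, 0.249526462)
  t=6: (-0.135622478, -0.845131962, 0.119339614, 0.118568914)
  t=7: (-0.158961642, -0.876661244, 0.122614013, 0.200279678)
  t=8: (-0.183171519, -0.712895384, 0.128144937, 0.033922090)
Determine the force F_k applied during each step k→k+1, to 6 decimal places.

F_0 = -12.873673 N
F_1 = 11.031121 N
F_2 = 3.287727 N
F_3 = 6.316664 N
F_4 = -7.405652 N
F_5 = 8.672337 N
F_6 = -1.541682 N
F_7 = 10.619895 N

step 0→1:
  ẍ = (ẋ'−ẋ)/dt = (-1.167695256−-0.955272433)/0.027616 = -7.692020
  θ̈ = (θ̇'−θ̇)/dt = (0.347985423−0.044034717)/0.027616 = 11.006326
  sinθ=0.091933, cosθ=0.995765
  F = (M+m)·ẍ + m·l·cosθ·θ̈ − m·l·sinθ·θ̇² = -15.963134 + 3.089511 − 0.000050 = -12.873673
step 1→2:
  ẍ = (ẋ'−ẋ)/dt = (-0.995426149−-1.167695256)/0.027616 = 6.238018
  θ̈ = (θ̇'−θ̇)/dt = (0.159921245−0.347985423)/0.027616 = -6.809972
  sinθ=0.093144, cosθ=0.995653
  F = (M+m)·ẍ + m·l·cosθ·θ̈ − m·l·sinθ·θ̇² = 12.945665 + -1.911365 − 0.003180 = 11.031121
step 2→3:
  ẍ = (ẋ'−ẋ)/dt = (-0.948368632−-0.995426149)/0.027616 = 1.703995
  θ̈ = (θ̇'−θ̇)/dt = (0.135515783−0.159921245)/0.027616 = -0.883744
  sinθ=0.102707, cosθ=0.994712
  F = (M+m)·ẍ + m·l·cosθ·θ̈ − m·l·sinθ·θ̇² = 3.536275 + -0.247807 − 0.000740 = 3.287727
step 3→4:
  ẍ = (ẋ'−ẋ)/dt = (-0.852854289−-0.948368632)/0.027616 = 3.458660
  θ̈ = (θ̇'−θ̇)/dt = (0.050730737−0.135515783)/0.027616 = -3.070142
  sinθ=0.107099, cosθ=0.994248
  F = (M+m)·ẍ + m·l·cosθ·θ̈ − m·l·sinθ·θ̇² = 7.177704 + -0.860486 − 0.000554 = 6.316664
step 4→5:
  ẍ = (ẋ'−ẋ)/dt = (-0.978238032−-0.852854289)/0.027616 = -4.540257
  θ̈ = (θ̇'−θ̇)/dt = (0.249526462−0.050730737)/0.027616 = 7.198571
  sinθ=0.110820, cosθ=0.993841
  F = (M+m)·ẍ + m·l·cosθ·θ̈ − m·l·sinθ·θ̇² = -9.422328 + 2.016756 − 0.000080 = -7.405652
step 5→6:
  ẍ = (ẋ'−ẋ)/dt = (-0.845131962−-0.978238032)/0.027616 = 4.819890
  θ̈ = (θ̇'−θ̇)/dt = (0.118568914−0.249526462)/0.027616 = -4.742090
  sinθ=0.112212, cosθ=0.993684
  F = (M+m)·ẍ + m·l·cosθ·θ̈ − m·l·sinθ·θ̇² = 10.002645 + -1.328338 − 0.001970 = 8.672337
step 6→7:
  ẍ = (ẋ'−ẋ)/dt = (-0.876661244−-0.845131962)/0.027616 = -1.141703
  θ̈ = (θ̇'−θ̇)/dt = (0.200279678−0.118568914)/0.027616 = 2.958820
  sinθ=0.119057, cosθ=0.992887
  F = (M+m)·ẍ + m·l·cosθ·θ̈ − m·l·sinθ·θ̇² = -2.369360 + 0.828150 − 0.000472 = -1.541682
step 7→8:
  ẍ = (ẋ'−ẋ)/dt = (-0.712895384−-0.876661244)/0.027616 = 5.930108
  θ̈ = (θ̇'−θ̇)/dt = (0.033922090−0.200279678)/0.027616 = -6.023957
  sinθ=0.122307, cosθ=0.992492
  F = (M+m)·ẍ + m·l·cosθ·θ̈ − m·l·sinθ·θ̇² = 12.306664 + -1.685386 − 0.001383 = 10.619895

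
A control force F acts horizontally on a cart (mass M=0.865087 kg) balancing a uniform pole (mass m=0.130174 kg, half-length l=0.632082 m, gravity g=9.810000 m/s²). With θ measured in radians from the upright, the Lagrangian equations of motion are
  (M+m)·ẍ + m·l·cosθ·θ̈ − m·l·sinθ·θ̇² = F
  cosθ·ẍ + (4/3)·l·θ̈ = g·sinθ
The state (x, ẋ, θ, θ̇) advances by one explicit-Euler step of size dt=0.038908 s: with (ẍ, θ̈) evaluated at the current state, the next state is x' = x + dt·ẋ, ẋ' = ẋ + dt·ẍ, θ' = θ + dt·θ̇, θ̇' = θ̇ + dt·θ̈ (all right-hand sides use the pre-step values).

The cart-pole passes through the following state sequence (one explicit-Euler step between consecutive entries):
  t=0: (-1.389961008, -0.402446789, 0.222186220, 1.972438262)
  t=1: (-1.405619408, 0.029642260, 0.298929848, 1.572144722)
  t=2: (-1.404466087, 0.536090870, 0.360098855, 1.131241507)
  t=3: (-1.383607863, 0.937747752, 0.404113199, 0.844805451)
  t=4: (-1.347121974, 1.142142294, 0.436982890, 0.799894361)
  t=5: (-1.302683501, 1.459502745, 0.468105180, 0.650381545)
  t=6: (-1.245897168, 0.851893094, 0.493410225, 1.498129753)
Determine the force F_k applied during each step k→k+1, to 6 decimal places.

F_0 = 10.156523 N
F_1 = 12.003941 N
F_2 = 9.670333 N
F_3 = 5.117967 N
F_4 = 7.809283 N
F_5 = -13.958354 N

step 0→1:
  ẍ = (ẋ'−ẋ)/dt = (0.029642260−-0.402446789)/0.038908 = 11.105404
  θ̈ = (θ̇'−θ̇)/dt = (1.572144722−1.972438262)/0.038908 = -10.288207
  sinθ=0.220363, cosθ=0.975418
  F = (M+m)·ẍ + m·l·cosθ·θ̈ − m·l·sinθ·θ̇² = 11.052775 + -0.825711 − 0.070541 = 10.156523
step 1→2:
  ẍ = (ẋ'−ẋ)/dt = (0.536090870−0.029642260)/0.038908 = 13.016568
  θ̈ = (θ̇'−θ̇)/dt = (1.131241507−1.572144722)/0.038908 = -11.331942
  sinθ=0.294498, cosθ=0.955652
  F = (M+m)·ẍ + m·l·cosθ·θ̈ − m·l·sinθ·θ̇² = 12.954882 + -0.891050 − 0.059891 = 12.003941
step 2→3:
  ẍ = (ẋ'−ẋ)/dt = (0.937747752−0.536090870)/0.038908 = 10.323247
  θ̈ = (θ̇'−θ̇)/dt = (0.844805451−1.131241507)/0.038908 = -7.361881
  sinθ=0.352367, cosθ=0.935862
  F = (M+m)·ẍ + m·l·cosθ·θ̈ − m·l·sinθ·θ̇² = 10.274325 + -0.566889 − 0.037103 = 9.670333
step 3→4:
  ẍ = (ẋ'−ẋ)/dt = (1.142142294−0.937747752)/0.038908 = 5.253278
  θ̈ = (θ̇'−θ̇)/dt = (0.799894361−0.844805451)/0.038908 = -1.154289
  sinθ=0.393204, cosθ=0.919451
  F = (M+m)·ẍ + m·l·cosθ·θ̈ − m·l·sinθ·θ̇² = 5.228383 + -0.087326 − 0.023090 = 5.117967
step 4→5:
  ẍ = (ẋ'−ẋ)/dt = (1.459502745−1.142142294)/0.038908 = 8.156689
  θ̈ = (θ̇'−θ̇)/dt = (0.650381545−0.799894361)/0.038908 = -3.842727
  sinθ=0.423208, cosθ=0.906033
  F = (M+m)·ẍ + m·l·cosθ·θ̈ − m·l·sinθ·θ̇² = 8.118034 + -0.286471 − 0.022280 = 7.809283
step 5→6:
  ẍ = (ẋ'−ẋ)/dt = (0.851893094−1.459502745)/0.038908 = -15.616574
  θ̈ = (θ̇'−θ̇)/dt = (1.498129753−0.650381545)/0.038908 = 21.788532
  sinθ=0.451196, cosθ=0.892425
  F = (M+m)·ẍ + m·l·cosθ·θ̈ − m·l·sinθ·θ̇² = -15.542567 + 1.599916 − 0.015704 = -13.958354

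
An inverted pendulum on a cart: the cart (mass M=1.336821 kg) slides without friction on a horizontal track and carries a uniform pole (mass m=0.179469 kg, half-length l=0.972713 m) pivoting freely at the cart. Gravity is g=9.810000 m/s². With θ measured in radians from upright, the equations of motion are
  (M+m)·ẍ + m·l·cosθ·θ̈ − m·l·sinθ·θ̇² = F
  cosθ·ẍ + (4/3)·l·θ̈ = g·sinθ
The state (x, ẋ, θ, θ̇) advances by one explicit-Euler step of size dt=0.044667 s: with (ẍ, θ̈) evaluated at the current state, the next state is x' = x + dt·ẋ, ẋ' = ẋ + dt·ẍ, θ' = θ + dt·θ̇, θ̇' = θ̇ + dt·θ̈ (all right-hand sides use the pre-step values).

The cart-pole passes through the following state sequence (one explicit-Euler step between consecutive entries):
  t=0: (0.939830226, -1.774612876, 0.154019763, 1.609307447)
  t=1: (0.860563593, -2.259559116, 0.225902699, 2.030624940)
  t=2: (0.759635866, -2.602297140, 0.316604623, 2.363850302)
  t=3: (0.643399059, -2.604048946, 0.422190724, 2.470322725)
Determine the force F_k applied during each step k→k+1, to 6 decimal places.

F_0 = -14.904465 N
F_1 = -10.526749 N
F_2 = 0.032271 N

step 0→1:
  ẍ = (ẋ'−ẋ)/dt = (-2.259559116−-1.774612876)/0.044667 = -10.856924
  θ̈ = (θ̇'−θ̇)/dt = (2.030624940−1.609307447)/0.044667 = 9.432411
  sinθ=0.153412, cosθ=0.988162
  F = (M+m)·ẍ + m·l·cosθ·θ̈ − m·l·sinθ·θ̇² = -16.462246 + 1.627141 − 0.069360 = -14.904465
step 1→2:
  ẍ = (ẋ'−ẋ)/dt = (-2.602297140−-2.259559116)/0.044667 = -7.673182
  θ̈ = (θ̇'−θ̇)/dt = (2.363850302−2.030624940)/0.044667 = 7.460214
  sinθ=0.223986, cosθ=0.974592
  F = (M+m)·ẍ + m·l·cosθ·θ̈ − m·l·sinθ·θ̇² = -11.634769 + 1.269254 − 0.161233 = -10.526749
step 2→3:
  ẍ = (ẋ'−ẋ)/dt = (-2.604048946−-2.602297140)/0.044667 = -0.039219
  θ̈ = (θ̇'−θ̇)/dt = (2.470322725−2.363850302)/0.044667 = 2.383693
  sinθ=0.311342, cosθ=0.950298
  F = (M+m)·ẍ + m·l·cosθ·θ̈ − m·l·sinθ·θ̇² = -0.059468 + 0.395443 − 0.303705 = 0.032271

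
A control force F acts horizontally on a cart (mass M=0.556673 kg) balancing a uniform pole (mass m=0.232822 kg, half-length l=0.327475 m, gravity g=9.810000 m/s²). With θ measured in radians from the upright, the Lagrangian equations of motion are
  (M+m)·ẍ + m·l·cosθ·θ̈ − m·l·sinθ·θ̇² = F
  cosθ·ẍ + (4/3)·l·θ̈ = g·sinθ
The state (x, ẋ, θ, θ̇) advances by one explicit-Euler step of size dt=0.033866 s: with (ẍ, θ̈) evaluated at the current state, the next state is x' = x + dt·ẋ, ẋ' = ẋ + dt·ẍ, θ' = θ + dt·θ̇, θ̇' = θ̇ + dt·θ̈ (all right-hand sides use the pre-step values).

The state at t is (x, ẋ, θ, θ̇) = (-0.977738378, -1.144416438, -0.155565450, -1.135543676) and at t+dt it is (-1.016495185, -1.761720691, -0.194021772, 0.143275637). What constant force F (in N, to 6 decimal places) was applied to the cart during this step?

F = -11.531290 N

ẍ = (ẋ'−ẋ)/dt = (-1.761720691−-1.144416438)/0.033866 = -18.227847
θ̈ = (θ̇'−θ̇)/dt = (0.143275637−-1.135543676)/0.033866 = 37.761156
sinθ=-0.154939, cosθ=0.987924
F = (M+m)·ẍ + m·l·cosθ·θ̈ − m·l·sinθ·θ̇² = -14.390794 + 2.844271 − -0.015232 = -11.531290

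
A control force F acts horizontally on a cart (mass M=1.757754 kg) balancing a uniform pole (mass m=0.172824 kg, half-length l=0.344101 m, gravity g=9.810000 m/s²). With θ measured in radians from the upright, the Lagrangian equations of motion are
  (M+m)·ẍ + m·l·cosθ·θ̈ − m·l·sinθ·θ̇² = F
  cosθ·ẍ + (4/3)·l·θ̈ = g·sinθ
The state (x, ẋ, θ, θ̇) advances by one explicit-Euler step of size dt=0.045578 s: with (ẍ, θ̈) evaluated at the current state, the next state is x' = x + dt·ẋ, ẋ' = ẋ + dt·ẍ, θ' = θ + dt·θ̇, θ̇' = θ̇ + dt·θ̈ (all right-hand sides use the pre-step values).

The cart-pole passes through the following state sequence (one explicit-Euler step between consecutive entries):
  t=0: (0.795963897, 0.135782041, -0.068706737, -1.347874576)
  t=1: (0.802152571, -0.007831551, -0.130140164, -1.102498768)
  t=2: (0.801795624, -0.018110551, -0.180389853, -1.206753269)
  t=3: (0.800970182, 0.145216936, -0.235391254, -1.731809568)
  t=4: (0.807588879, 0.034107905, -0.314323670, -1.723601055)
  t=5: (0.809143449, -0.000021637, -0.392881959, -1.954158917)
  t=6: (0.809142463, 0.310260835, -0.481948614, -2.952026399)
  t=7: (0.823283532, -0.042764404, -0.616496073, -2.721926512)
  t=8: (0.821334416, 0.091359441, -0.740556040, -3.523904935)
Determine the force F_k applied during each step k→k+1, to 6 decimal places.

step 0→1:
  ẍ = (ẋ'−ẋ)/dt = (-0.007831551−0.135782041)/0.045578 = -3.150941
  θ̈ = (θ̇'−θ̇)/dt = (-1.102498768−-1.347874576)/0.045578 = 5.383646
  sinθ=-0.068653, cosθ=0.997641
  F = (M+m)·ẍ + m·l·cosθ·θ̈ − m·l·sinθ·θ̇² = -6.083137 + 0.319404 − -0.007417 = -5.756316
step 1→2:
  ẍ = (ẋ'−ẋ)/dt = (-0.018110551−-0.007831551)/0.045578 = -0.225525
  θ̈ = (θ̇'−θ̇)/dt = (-1.206753269−-1.102498768)/0.045578 = -2.287386
  sinθ=-0.129773, cosθ=0.991544
  F = (M+m)·ẍ + m·l·cosθ·θ̈ − m·l·sinθ·θ̇² = -0.435395 + -0.134878 − -0.009381 = -0.560892
step 2→3:
  ẍ = (ẋ'−ẋ)/dt = (0.145216936−-0.018110551)/0.045578 = 3.583472
  θ̈ = (θ̇'−θ̇)/dt = (-1.731809568−-1.206753269)/0.045578 = -11.519950
  sinθ=-0.179413, cosθ=0.983774
  F = (M+m)·ẍ + m·l·cosθ·θ̈ − m·l·sinθ·θ̇² = 6.918172 + -0.673963 − -0.015537 = 6.259747
step 3→4:
  ẍ = (ẋ'−ẋ)/dt = (0.034107905−0.145216936)/0.045578 = -2.437778
  θ̈ = (θ̇'−θ̇)/dt = (-1.723601055−-1.731809568)/0.045578 = 0.180098
  sinθ=-0.233223, cosθ=0.972423
  F = (M+m)·ẍ + m·l·cosθ·θ̈ − m·l·sinθ·θ̇² = -4.706320 + 0.010415 − -0.041597 = -4.654308
step 4→5:
  ẍ = (ẋ'−ẋ)/dt = (-0.000021637−0.034107905)/0.045578 = -0.748816
  θ̈ = (θ̇'−θ̇)/dt = (-1.954158917−-1.723601055)/0.045578 = -5.058534
  sinθ=-0.309173, cosθ=0.951006
  F = (M+m)·ẍ + m·l·cosθ·θ̈ − m·l·sinθ·θ̇² = -1.445648 + -0.286087 − -0.054622 = -1.677113
step 5→6:
  ẍ = (ẋ'−ẋ)/dt = (0.310260835−-0.000021637)/0.045578 = 6.807725
  θ̈ = (θ̇'−θ̇)/dt = (-2.952026399−-1.954158917)/0.045578 = -21.893622
  sinθ=-0.382852, cosθ=0.923810
  F = (M+m)·ẍ + m·l·cosθ·θ̈ − m·l·sinθ·θ̇² = 13.142843 + -1.202791 − -0.086944 = 12.026997
step 6→7:
  ẍ = (ẋ'−ẋ)/dt = (-0.042764404−0.310260835)/0.045578 = -7.745518
  θ̈ = (θ̇'−θ̇)/dt = (-2.721926512−-2.952026399)/0.045578 = 5.048486
  sinθ=-0.463507, cosθ=0.886093
  F = (M+m)·ẍ + m·l·cosθ·θ̈ − m·l·sinθ·θ̇² = -14.953327 + 0.266030 − -0.240207 = -14.447090
step 7→8:
  ẍ = (ẋ'−ẋ)/dt = (0.091359441−-0.042764404)/0.045578 = 2.942732
  θ̈ = (θ̇'−θ̇)/dt = (-3.523904935−-2.721926512)/0.045578 = -17.595735
  sinθ=-0.578180, cosθ=0.815909
  F = (M+m)·ẍ + m·l·cosθ·θ̈ − m·l·sinθ·θ̇² = 5.681174 + -0.853767 − -0.254745 = 5.082152

F_0 = -5.756316 N
F_1 = -0.560892 N
F_2 = 6.259747 N
F_3 = -4.654308 N
F_4 = -1.677113 N
F_5 = 12.026997 N
F_6 = -14.447090 N
F_7 = 5.082152 N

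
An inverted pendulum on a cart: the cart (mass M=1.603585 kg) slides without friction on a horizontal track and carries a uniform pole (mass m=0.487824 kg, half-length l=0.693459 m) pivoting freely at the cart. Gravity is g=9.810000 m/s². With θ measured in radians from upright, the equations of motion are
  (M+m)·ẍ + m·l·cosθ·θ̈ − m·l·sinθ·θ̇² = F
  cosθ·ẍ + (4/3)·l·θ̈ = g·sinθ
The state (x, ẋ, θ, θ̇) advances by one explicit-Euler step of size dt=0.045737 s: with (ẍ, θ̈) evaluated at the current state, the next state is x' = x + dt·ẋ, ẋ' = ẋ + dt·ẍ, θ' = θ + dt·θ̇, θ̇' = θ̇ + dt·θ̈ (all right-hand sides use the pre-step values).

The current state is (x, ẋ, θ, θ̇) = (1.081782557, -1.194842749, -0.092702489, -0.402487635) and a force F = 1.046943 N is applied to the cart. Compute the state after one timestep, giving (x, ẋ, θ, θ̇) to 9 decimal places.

(1.027134034, -1.158524323, -0.111111066, -0.486519297)

sinθ=-0.092569769, cosθ=0.995706201
temp = (F + m·l·θ̇²·sinθ)/(M+m) = (1.046943 + -0.005072922)/2.091409 = 0.498166584
θ̈ = (g·sinθ − cosθ·temp)/(l·(4/3 − m·cos²θ/(M+m))) = -1.837279712
ẍ = temp − m·l·θ̈·cosθ/(M+m) = 0.794071016
Euler: x'=1.081782557+0.045737·-1.194842749=1.027134034, ẋ'=-1.194842749+0.045737·0.794071016=-1.158524323
       θ'=-0.092702489+0.045737·-0.402487635=-0.111111066, θ̇'=-0.402487635+0.045737·-1.837279712=-0.486519297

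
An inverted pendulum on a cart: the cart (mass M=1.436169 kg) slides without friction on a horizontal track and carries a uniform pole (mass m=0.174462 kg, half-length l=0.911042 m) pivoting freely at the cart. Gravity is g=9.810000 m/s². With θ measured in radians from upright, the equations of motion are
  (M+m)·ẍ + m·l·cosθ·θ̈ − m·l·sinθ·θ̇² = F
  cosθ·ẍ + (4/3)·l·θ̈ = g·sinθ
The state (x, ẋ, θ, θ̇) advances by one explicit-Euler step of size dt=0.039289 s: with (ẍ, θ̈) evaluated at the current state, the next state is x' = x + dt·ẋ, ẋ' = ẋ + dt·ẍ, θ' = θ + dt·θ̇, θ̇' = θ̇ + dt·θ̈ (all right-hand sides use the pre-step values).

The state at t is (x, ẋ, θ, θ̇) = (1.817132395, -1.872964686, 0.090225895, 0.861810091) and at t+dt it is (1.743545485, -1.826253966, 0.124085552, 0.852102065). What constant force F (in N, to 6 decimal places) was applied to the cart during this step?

F = 1.865130 N

ẍ = (ẋ'−ẋ)/dt = (-1.826253966−-1.872964686)/0.039289 = 1.188901
θ̈ = (θ̇'−θ̇)/dt = (0.852102065−0.861810091)/0.039289 = -0.247093
sinθ=0.090104, cosθ=0.995932
F = (M+m)·ẍ + m·l·cosθ·θ̈ − m·l·sinθ·θ̇² = 1.914880 + -0.039114 − 0.010637 = 1.865130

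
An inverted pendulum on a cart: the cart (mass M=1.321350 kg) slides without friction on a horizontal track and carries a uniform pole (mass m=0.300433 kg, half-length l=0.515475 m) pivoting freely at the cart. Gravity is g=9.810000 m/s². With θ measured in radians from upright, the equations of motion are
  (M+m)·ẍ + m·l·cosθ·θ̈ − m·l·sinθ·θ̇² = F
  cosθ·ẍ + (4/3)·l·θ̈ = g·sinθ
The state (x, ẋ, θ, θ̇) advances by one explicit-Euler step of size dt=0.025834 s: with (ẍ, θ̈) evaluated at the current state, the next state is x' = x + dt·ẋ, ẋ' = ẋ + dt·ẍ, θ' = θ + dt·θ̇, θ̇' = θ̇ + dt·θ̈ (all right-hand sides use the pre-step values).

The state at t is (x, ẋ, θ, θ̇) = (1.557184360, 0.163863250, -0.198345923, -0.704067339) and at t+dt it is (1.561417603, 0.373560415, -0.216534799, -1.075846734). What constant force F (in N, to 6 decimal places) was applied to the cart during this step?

F = 10.994312 N

ẍ = (ẋ'−ẋ)/dt = (0.373560415−0.163863250)/0.025834 = 8.117100
θ̈ = (θ̇'−θ̇)/dt = (-1.075846734−-0.704067339)/0.025834 = -14.391089
sinθ=-0.197048, cosθ=0.980394
F = (M+m)·ẍ + m·l·cosθ·θ̈ − m·l·sinθ·θ̇² = 13.164175 + -2.184990 − -0.015127 = 10.994312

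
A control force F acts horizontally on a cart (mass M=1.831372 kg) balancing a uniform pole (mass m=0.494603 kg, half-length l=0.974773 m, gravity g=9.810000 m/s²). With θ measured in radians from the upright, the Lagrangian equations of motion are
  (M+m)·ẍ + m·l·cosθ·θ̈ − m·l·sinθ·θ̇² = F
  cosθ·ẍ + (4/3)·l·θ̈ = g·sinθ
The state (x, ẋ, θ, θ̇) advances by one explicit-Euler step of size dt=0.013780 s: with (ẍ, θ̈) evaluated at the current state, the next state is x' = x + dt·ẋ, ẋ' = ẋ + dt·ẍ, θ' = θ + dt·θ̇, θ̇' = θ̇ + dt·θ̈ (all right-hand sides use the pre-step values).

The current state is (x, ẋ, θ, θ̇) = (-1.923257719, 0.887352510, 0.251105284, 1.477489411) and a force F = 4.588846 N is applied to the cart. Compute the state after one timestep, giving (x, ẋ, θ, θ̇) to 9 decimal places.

sinθ=0.248474731, cosθ=0.968638378
temp = (F + m·l·θ̇²·sinθ)/(M+m) = (4.588846 + 0.261511759)/2.325975 = 2.085300899
θ̈ = (g·sinθ − cosθ·temp)/(l·(4/3 − m·cos²θ/(M+m))) = 0.377876123
ẍ = temp − m·l·θ̈·cosθ/(M+m) = 2.009431557
Euler: x'=-1.923257719+0.013780·0.887352510=-1.911030001, ẋ'=0.887352510+0.013780·2.009431557=0.915042477
       θ'=0.251105284+0.013780·1.477489411=0.271465088, θ̇'=1.477489411+0.013780·0.377876123=1.482696544

(-1.911030001, 0.915042477, 0.271465088, 1.482696544)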